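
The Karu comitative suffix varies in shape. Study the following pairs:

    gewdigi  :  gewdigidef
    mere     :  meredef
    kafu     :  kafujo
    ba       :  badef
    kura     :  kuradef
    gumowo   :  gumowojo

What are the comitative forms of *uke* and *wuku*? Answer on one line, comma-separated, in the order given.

ukedef, wukujo

Looking at the last vowel of each stem: -jo when the last vowel of the stem is a rounded vowel (*kafu*, *gumowo*); -def when the last vowel of the stem is an unrounded vowel (*gewdigi*, *mere*, *ba*, *kura*).
*uke* — last vowel /e/ (an unrounded vowel) → -def → *ukedef*.
*wuku*: last vowel = /u/, a rounded vowel → -jo → *wukujo*.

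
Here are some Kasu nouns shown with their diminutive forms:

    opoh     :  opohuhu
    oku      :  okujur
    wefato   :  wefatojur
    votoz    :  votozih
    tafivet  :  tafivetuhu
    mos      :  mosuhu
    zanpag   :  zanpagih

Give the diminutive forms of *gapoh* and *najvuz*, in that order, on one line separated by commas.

The suffix is conditioned by the final sound: -uhu when the stem ends in a voiceless consonant (*opoh*, *tafivet*, *mos*); -ih when the stem ends in a voiced consonant (*votoz*, *zanpag*); -jur when the stem ends in a vowel (*oku*, *wefato*).
*gapoh* — final sound /h/ (a voiceless consonant) → -uhu → *gapohuhu*.
*najvuz* — final sound /z/ (a voiced consonant) → -ih → *najvuzih*.

gapohuhu, najvuzih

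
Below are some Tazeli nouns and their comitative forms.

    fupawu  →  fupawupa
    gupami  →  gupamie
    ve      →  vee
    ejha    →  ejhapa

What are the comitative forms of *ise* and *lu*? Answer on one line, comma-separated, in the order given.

isee, lupa

The pattern is front/back vowel harmony: -e when the last vowel of the stem is a front vowel (*gupami*, *ve*); -pa when the last vowel of the stem is a back vowel (*fupawu*, *ejha*).
*ise* — last vowel /e/ (a front vowel) → -e → *isee*.
*lu* — last vowel /u/ (a back vowel) → -pa → *lupa*.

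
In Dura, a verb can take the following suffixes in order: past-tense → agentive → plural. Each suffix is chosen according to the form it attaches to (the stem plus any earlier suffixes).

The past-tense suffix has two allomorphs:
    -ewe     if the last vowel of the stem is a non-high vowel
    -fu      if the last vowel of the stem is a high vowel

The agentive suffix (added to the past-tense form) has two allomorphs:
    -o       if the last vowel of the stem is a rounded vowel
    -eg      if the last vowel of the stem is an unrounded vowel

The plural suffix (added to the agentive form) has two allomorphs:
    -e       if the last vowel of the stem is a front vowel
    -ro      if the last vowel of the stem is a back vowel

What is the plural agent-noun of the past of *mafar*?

mafareweege

*mafar* — last vowel /a/ (a non-high vowel) → -ewe → *mafarewe*.
The past-tense form *mafarewe*: last vowel = /e/, an unrounded vowel → -eg → *mafareweeg*.
The last vowel of the agentive form *mafareweeg* is /e/, which is a front vowel, so the plural suffix is -e, giving *mafareweege*.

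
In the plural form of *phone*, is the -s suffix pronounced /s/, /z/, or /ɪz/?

/z/

The stem *phone* ends in a voiced non-sibilant sound.
The plural suffix surfaces as /ɪz/ after sibilants, /s/ after other voiceless consonants, and /z/ after other voiced sounds.
So the plural -s on *phone* is pronounced /z/.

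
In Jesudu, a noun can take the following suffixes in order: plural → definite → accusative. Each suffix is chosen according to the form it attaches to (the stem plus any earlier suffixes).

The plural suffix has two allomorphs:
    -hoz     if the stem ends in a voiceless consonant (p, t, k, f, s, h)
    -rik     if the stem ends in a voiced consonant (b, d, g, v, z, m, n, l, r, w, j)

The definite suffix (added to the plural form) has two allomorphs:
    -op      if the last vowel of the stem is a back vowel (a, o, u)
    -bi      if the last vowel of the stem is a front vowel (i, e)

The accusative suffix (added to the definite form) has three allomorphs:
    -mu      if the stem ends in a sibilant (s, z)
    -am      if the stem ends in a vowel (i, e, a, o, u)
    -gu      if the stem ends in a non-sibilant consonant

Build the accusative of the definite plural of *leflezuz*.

Since the final consonant of *leflezuz* is /z/ (voiced), it takes -rik, giving *leflezuzrik*.
The plural form *leflezuzrik* — last vowel /i/ (a front vowel) → -bi → *leflezuzrikbi*.
The definite form *leflezuzrikbi*: final sound = /i/, a vowel → -am → *leflezuzrikbiam*.

leflezuzrikbiam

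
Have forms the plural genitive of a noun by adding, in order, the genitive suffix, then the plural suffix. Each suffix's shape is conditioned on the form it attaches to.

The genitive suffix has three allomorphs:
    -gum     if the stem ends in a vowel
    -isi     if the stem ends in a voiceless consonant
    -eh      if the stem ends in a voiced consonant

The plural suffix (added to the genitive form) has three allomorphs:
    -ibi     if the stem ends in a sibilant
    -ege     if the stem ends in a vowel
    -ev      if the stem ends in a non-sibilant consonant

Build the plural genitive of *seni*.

Since the final sound of *seni* is /i/ (a vowel), it takes -gum, giving *senigum*.
The genitive form *senigum* — final sound /m/ (a non-sibilant consonant) → -ev → *senigumev*.

senigumev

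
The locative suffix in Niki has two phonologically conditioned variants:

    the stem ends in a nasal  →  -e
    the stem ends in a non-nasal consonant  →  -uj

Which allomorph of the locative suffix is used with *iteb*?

-uj

The final consonant of *iteb* is /b/, which is non-nasal, so the suffix is -uj.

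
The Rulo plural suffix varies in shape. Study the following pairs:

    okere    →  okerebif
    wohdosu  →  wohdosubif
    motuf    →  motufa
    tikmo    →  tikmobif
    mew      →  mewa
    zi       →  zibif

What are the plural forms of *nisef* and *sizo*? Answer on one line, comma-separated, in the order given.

Looking at the final sound of each stem: -a when the stem ends in a consonant (*motuf*, *mew*); -bif when the stem ends in a vowel (*okere*, *wohdosu*, *tikmo*, *zi*).
Since the final sound of *nisef* is /f/ (a consonant), it takes -a, giving *nisefa*.
*sizo*: final sound = /o/, a vowel → -bif → *sizobif*.

nisefa, sizobif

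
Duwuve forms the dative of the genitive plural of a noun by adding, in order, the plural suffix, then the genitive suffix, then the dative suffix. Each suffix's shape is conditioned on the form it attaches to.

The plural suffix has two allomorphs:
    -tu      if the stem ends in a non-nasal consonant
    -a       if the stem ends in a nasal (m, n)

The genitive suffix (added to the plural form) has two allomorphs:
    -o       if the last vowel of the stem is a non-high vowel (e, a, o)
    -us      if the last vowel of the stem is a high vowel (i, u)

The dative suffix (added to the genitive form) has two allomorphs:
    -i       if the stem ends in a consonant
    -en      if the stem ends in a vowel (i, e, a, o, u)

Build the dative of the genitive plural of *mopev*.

*mopev* — final consonant /v/ (non-nasal) → -tu → *mopevtu*.
The plural form *mopevtu* — last vowel /u/ (a high vowel) → -us → *mopevtuus*.
The final sound of the genitive form *mopevtuus* is /s/, which is a consonant, so the dative suffix is -i, giving *mopevtuusi*.

mopevtuusi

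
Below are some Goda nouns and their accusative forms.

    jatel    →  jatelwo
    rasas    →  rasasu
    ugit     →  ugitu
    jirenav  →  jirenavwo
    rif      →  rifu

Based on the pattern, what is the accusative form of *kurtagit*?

Looking at the final consonant of each stem: -u when the stem ends in a voiceless consonant (*rasas*, *ugit*, *rif*); -wo when the stem ends in a voiced consonant (*jatel*, *jirenav*).
The final consonant of *kurtagit* is /t/, which is voiceless, so the suffix is -u, giving *kurtagitu*.

kurtagitu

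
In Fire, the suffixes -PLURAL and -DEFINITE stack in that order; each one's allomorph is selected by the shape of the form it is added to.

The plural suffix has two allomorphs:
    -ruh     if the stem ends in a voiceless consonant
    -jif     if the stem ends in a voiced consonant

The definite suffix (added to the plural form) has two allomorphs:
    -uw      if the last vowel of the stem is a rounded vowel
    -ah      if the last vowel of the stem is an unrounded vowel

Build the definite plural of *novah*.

Since the final consonant of *novah* is /h/ (voiceless), it takes -ruh, giving *novahruh*.
The plural form *novahruh*: last vowel = /u/, a rounded vowel → -uw → *novahruhuw*.

novahruhuw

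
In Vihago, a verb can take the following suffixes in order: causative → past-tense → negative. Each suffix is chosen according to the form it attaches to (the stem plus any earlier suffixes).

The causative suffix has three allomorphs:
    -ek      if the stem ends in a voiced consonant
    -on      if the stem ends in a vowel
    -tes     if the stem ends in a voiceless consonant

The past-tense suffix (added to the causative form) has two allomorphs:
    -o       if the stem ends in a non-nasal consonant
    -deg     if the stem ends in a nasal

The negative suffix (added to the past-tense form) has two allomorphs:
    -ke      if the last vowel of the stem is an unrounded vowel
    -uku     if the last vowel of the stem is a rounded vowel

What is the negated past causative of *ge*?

*ge*: final sound = /e/, a vowel → -on → *geon*.
The final consonant of the causative form *geon* is /n/, which is a nasal, so the past-tense suffix is -deg, giving *geondeg*.
The last vowel of the past-tense form *geondeg* is /e/, which is an unrounded vowel, so the negative suffix is -ke, giving *geondegke*.

geondegke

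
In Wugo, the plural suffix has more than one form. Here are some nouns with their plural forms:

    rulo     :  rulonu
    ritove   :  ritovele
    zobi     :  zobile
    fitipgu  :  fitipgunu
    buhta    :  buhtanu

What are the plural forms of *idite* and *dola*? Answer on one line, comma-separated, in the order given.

The suffix is conditioned by the last vowel: -le when the last vowel of the stem is a front vowel (*ritove*, *zobi*); -nu when the last vowel of the stem is a back vowel (*rulo*, *fitipgu*, *buhta*).
*idite* — last vowel /e/ (a front vowel) → -le → *iditele*.
The last vowel of *dola* is /a/, which is a back vowel, so the suffix is -nu, giving *dolanu*.

iditele, dolanu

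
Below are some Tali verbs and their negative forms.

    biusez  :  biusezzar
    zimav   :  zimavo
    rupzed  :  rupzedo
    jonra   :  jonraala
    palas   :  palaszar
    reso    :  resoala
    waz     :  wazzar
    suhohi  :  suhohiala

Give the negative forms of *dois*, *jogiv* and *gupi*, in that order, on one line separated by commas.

The alternation tracks the final sound of the stem — -zar when the stem ends in a sibilant (*biusez*, *palas*, *waz*); -o when the stem ends in a non-sibilant consonant (*zimav*, *rupzed*); -ala when the stem ends in a vowel (*jonra*, *reso*, *suhohi*).
The final sound of *dois* is /s/, which is a sibilant, so the suffix is -zar, giving *doiszar*.
*jogiv* — final sound /v/ (a non-sibilant consonant) → -o → *jogivo*.
The final sound of *gupi* is /i/, which is a vowel, so the suffix is -ala, giving *gupiala*.

doiszar, jogivo, gupiala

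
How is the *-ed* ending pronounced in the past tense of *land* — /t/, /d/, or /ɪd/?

/ɪd/

The stem *land* ends in /t/ or /d/.
The -ed suffix is realized as /ɪd/ after /t, d/; as /t/ after other voiceless consonants; and as /d/ after other voiced sounds.
So -ed on *land* is pronounced /ɪd/.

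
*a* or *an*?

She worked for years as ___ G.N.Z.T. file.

The indefinite article is chosen by the initial *sound* of the following word, not its spelling.
The initialism *G.N.Z.T.* is read letter by letter; the first letter, G, is pronounced /dʒiː/, which begins with a consonant sound.
So the article is *a*: She worked for years as a G.N.Z.T. file.

a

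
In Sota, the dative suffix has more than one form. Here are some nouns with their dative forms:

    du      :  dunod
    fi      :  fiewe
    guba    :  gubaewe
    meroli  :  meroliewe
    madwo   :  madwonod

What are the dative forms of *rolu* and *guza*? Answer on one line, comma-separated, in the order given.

The suffix is conditioned by the last vowel: -nod when the last vowel of the stem is a rounded vowel (*du*, *madwo*); -ewe when the last vowel of the stem is an unrounded vowel (*fi*, *guba*, *meroli*).
*rolu*: last vowel = /u/, a rounded vowel → -nod → *rolunod*.
The last vowel of *guza* is /a/, which is an unrounded vowel, so the suffix is -ewe, giving *guzaewe*.

rolunod, guzaewe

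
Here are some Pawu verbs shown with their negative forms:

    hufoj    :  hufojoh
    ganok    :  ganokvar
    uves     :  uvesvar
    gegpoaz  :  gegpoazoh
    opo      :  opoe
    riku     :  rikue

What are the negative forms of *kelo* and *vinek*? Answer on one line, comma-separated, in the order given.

keloe, vinekvar

The pattern is voicing of the final sound: -var when the stem ends in a voiceless consonant (*ganok*, *uves*); -oh when the stem ends in a voiced consonant (*hufoj*, *gegpoaz*); -e when the stem ends in a vowel (*opo*, *riku*).
*kelo*: final sound = /o/, a vowel → -e → *keloe*.
*vinek* — final sound /k/ (a voiceless consonant) → -var → *vinekvar*.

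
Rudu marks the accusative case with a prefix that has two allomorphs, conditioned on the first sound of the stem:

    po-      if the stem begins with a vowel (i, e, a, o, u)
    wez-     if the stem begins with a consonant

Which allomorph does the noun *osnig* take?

The first sound of *osnig* is /o/, which is a vowel, so the prefix is po-.

po-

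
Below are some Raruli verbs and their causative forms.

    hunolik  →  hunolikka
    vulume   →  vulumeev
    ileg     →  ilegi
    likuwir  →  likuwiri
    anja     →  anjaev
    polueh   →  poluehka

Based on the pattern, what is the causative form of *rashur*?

rashuri

Looking at the final sound of each stem: -ka when the stem ends in a voiceless consonant (*hunolik*, *polueh*); -i when the stem ends in a voiced consonant (*ileg*, *likuwir*); -ev when the stem ends in a vowel (*vulume*, *anja*).
*rashur* — final sound /r/ (a voiced consonant) → -i → *rashuri*.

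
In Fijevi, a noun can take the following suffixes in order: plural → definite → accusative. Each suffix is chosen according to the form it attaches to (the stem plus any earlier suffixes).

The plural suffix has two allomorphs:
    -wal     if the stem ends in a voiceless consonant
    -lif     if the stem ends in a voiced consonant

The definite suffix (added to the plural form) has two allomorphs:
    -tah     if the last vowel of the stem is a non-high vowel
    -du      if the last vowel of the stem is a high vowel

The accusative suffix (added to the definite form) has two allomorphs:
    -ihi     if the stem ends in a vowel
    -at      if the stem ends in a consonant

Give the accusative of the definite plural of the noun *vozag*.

vozaglifduihi

The final consonant of *vozag* is /g/, which is voiced, so the plural suffix is -lif, giving *vozaglif*.
The plural form *vozaglif* — last vowel /i/ (a high vowel) → -du → *vozaglifdu*.
The final sound of the definite form *vozaglifdu* is /u/, which is a vowel, so the accusative suffix is -ihi, giving *vozaglifduihi*.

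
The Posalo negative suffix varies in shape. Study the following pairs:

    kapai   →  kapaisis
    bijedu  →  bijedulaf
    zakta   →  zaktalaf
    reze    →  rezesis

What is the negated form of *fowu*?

The alternation tracks the last vowel of the stem — -sis when the last vowel of the stem is a front vowel (*kapai*, *reze*); -laf when the last vowel of the stem is a back vowel (*bijedu*, *zakta*).
The last vowel of *fowu* is /u/, which is a back vowel, so the suffix is -laf, giving *fowulaf*.

fowulaf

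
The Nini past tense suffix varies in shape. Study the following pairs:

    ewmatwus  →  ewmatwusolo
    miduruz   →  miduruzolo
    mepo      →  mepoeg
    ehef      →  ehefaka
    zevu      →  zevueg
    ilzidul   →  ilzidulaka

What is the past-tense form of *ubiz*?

ubizolo

The suffix is conditioned by the final sound: -olo when the stem ends in a sibilant (*ewmatwus*, *miduruz*); -aka when the stem ends in a non-sibilant consonant (*ehef*, *ilzidul*); -eg when the stem ends in a vowel (*mepo*, *zevu*).
The final sound of *ubiz* is /z/, which is a sibilant, so the suffix is -olo, giving *ubizolo*.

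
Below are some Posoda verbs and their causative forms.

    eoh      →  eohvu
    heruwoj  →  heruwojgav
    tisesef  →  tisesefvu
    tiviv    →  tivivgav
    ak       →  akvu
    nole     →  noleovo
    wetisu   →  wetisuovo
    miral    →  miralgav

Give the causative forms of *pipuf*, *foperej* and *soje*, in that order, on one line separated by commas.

The suffix is conditioned by the final sound: -vu when the stem ends in a voiceless consonant (*eoh*, *tisesef*, *ak*); -gav when the stem ends in a voiced consonant (*heruwoj*, *tiviv*, *miral*); -ovo when the stem ends in a vowel (*nole*, *wetisu*).
Since the final sound of *pipuf* is /f/ (a voiceless consonant), it takes -vu, giving *pipufvu*.
Since the final sound of *foperej* is /j/ (a voiced consonant), it takes -gav, giving *foperejgav*.
Since the final sound of *soje* is /e/ (a vowel), it takes -ovo, giving *sojeovo*.

pipufvu, foperejgav, sojeovo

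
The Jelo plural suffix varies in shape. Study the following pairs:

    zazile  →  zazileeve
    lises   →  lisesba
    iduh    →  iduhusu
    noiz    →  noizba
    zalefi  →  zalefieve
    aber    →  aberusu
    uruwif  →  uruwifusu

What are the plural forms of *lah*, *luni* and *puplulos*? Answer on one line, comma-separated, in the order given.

lahusu, lunieve, puplulosba

The suffix is conditioned by the final sound: -ba when the stem ends in a sibilant (*lises*, *noiz*); -usu when the stem ends in a non-sibilant consonant (*iduh*, *aber*, *uruwif*); -eve when the stem ends in a vowel (*zazile*, *zalefi*).
*lah* — final sound /h/ (a non-sibilant consonant) → -usu → *lahusu*.
Since the final sound of *luni* is /i/ (a vowel), it takes -eve, giving *lunieve*.
The final sound of *puplulos* is /s/, which is a sibilant, so the suffix is -ba, giving *puplulosba*.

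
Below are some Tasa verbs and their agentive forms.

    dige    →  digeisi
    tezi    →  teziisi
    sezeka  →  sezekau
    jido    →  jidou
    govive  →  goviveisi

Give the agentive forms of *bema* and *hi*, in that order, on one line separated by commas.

The suffix is conditioned by the last vowel: -isi when the last vowel of the stem is a front vowel (*dige*, *tezi*, *govive*); -u when the last vowel of the stem is a back vowel (*sezeka*, *jido*).
The last vowel of *bema* is /a/, which is a back vowel, so the suffix is -u, giving *bemau*.
The last vowel of *hi* is /i/, which is a front vowel, so the suffix is -isi, giving *hiisi*.

bemau, hiisi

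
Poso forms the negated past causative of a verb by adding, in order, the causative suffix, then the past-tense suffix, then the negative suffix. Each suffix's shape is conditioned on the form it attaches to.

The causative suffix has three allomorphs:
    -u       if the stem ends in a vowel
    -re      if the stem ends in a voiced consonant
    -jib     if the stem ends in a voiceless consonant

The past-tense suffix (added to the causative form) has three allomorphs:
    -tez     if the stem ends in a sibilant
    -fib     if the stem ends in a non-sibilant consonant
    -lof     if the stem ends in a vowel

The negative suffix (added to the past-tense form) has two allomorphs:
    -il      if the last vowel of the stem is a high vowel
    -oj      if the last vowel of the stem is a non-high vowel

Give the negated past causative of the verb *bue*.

The final sound of *bue* is /e/, which is a vowel, so the causative suffix is -u, giving *bueu*.
The causative form *bueu*: final sound = /u/, a vowel → -lof → *bueulof*.
The last vowel of the past-tense form *bueulof* is /o/, which is a non-high vowel, so the negative suffix is -oj, giving *bueulofoj*.

bueulofoj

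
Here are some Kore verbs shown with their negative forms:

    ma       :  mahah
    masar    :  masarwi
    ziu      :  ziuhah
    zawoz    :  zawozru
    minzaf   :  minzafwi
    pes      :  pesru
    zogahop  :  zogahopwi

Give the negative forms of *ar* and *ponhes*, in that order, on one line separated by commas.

Looking at the final sound of each stem: -ru when the stem ends in a sibilant (*zawoz*, *pes*); -wi when the stem ends in a non-sibilant consonant (*masar*, *minzaf*, *zogahop*); -hah when the stem ends in a vowel (*ma*, *ziu*).
*ar* — final sound /r/ (a non-sibilant consonant) → -wi → *arwi*.
*ponhes*: final sound = /s/, a sibilant → -ru → *ponhesru*.

arwi, ponhesru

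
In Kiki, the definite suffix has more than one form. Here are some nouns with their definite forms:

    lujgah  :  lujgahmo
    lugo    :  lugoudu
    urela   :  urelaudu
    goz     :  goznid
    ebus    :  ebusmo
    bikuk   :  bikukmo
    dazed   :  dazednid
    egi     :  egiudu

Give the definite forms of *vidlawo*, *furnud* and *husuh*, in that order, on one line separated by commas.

The alternation tracks the final sound of the stem — -mo when the stem ends in a voiceless consonant (*lujgah*, *ebus*, *bikuk*); -nid when the stem ends in a voiced consonant (*goz*, *dazed*); -udu when the stem ends in a vowel (*lugo*, *urela*, *egi*).
*vidlawo*: final sound = /o/, a vowel → -udu → *vidlawoudu*.
*furnud*: final sound = /d/, a voiced consonant → -nid → *furnudnid*.
*husuh* — final sound /h/ (a voiceless consonant) → -mo → *husuhmo*.

vidlawoudu, furnudnid, husuhmo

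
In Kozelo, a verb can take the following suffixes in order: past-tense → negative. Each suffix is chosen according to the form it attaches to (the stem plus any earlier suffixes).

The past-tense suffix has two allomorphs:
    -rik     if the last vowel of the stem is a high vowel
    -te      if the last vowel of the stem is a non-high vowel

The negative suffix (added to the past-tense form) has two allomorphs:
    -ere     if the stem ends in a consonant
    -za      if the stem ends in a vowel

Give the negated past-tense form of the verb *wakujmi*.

The last vowel of *wakujmi* is /i/, which is a high vowel, so the past-tense suffix is -rik, giving *wakujmirik*.
The past-tense form *wakujmirik* — final sound /k/ (a consonant) → -ere → *wakujmirikere*.

wakujmirikere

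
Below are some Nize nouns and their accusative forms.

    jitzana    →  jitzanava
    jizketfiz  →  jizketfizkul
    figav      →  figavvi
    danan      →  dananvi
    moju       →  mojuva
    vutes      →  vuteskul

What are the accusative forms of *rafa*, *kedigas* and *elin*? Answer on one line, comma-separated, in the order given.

rafava, kedigaskul, elinvi

Looking at the final sound of each stem: -kul when the stem ends in a sibilant (*jizketfiz*, *vutes*); -vi when the stem ends in a non-sibilant consonant (*figav*, *danan*); -va when the stem ends in a vowel (*jitzana*, *moju*).
*rafa* — final sound /a/ (a vowel) → -va → *rafava*.
*kedigas*: final sound = /s/, a sibilant → -kul → *kedigaskul*.
Since the final sound of *elin* is /n/ (a non-sibilant consonant), it takes -vi, giving *elinvi*.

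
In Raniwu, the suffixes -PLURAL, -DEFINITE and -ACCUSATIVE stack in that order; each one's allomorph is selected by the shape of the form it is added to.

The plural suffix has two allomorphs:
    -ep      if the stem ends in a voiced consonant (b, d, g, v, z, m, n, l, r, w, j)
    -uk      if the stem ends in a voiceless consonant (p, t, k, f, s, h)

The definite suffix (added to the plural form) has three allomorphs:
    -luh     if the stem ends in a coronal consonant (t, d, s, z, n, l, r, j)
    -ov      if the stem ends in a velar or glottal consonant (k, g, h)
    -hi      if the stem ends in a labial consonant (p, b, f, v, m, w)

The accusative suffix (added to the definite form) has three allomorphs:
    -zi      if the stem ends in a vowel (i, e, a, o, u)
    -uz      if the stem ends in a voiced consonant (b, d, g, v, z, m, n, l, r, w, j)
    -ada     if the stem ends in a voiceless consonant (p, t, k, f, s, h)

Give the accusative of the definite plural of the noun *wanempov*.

*wanempov* — final consonant /v/ (voiced) → -ep → *wanempovep*.
The plural form *wanempovep* — final consonant /p/ (labial) → -hi → *wanempovephi*.
The definite form *wanempovephi*: final sound = /i/, a vowel → -zi → *wanempovephizi*.

wanempovephizi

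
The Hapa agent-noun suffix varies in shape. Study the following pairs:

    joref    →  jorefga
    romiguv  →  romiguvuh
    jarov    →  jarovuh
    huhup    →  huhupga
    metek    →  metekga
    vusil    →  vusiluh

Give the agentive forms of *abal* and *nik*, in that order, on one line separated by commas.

The suffix is conditioned by the final consonant: -ga when the stem ends in a voiceless consonant (*joref*, *huhup*, *metek*); -uh when the stem ends in a voiced consonant (*romiguv*, *jarov*, *vusil*).
Since the final consonant of *abal* is /l/ (voiced), it takes -uh, giving *abaluh*.
Since the final consonant of *nik* is /k/ (voiceless), it takes -ga, giving *nikga*.

abaluh, nikga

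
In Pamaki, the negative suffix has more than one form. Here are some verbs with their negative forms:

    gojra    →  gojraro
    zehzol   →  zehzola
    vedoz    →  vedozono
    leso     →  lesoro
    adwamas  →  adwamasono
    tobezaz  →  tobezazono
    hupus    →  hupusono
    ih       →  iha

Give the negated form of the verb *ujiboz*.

The pattern is sibilance of the final sound: -ono when the stem ends in a sibilant (*vedoz*, *adwamas*, *tobezaz*, *hupus*); -a when the stem ends in a non-sibilant consonant (*zehzol*, *ih*); -ro when the stem ends in a vowel (*gojra*, *leso*).
Since the final sound of *ujiboz* is /z/ (a sibilant), it takes -ono, giving *ujibozono*.

ujibozono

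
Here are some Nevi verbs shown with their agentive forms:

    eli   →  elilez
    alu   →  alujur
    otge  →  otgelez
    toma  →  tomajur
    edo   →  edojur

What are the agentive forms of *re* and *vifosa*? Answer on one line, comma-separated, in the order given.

relez, vifosajur

The pattern is front/back vowel harmony: -lez when the last vowel of the stem is a front vowel (*eli*, *otge*); -jur when the last vowel of the stem is a back vowel (*alu*, *toma*, *edo*).
Since the last vowel of *re* is /e/ (a front vowel), it takes -lez, giving *relez*.
The last vowel of *vifosa* is /a/, which is a back vowel, so the suffix is -jur, giving *vifosajur*.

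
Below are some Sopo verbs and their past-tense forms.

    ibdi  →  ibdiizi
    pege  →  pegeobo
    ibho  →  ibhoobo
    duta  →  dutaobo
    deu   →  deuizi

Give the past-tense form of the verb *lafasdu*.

lafasduizi

Looking at the last vowel of each stem: -izi when the last vowel of the stem is a high vowel (*ibdi*, *deu*); -obo when the last vowel of the stem is a non-high vowel (*pege*, *ibho*, *duta*).
Since the last vowel of *lafasdu* is /u/ (a high vowel), it takes -izi, giving *lafasduizi*.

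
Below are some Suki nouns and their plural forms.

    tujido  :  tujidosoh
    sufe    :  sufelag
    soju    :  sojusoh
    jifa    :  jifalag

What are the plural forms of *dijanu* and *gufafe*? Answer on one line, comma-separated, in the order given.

dijanusoh, gufafelag

Looking at the last vowel of each stem: -soh when the last vowel of the stem is a rounded vowel (*tujido*, *soju*); -lag when the last vowel of the stem is an unrounded vowel (*sufe*, *jifa*).
*dijanu* — last vowel /u/ (a rounded vowel) → -soh → *dijanusoh*.
*gufafe*: last vowel = /e/, an unrounded vowel → -lag → *gufafelag*.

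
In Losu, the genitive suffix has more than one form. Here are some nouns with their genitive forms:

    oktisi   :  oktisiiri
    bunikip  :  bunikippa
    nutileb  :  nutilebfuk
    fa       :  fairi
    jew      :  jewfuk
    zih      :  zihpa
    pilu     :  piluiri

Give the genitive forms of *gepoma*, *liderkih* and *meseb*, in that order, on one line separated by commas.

gepomairi, liderkihpa, mesebfuk

The suffix is conditioned by the final sound: -pa when the stem ends in a voiceless consonant (*bunikip*, *zih*); -fuk when the stem ends in a voiced consonant (*nutileb*, *jew*); -iri when the stem ends in a vowel (*oktisi*, *fa*, *pilu*).
*gepoma* — final sound /a/ (a vowel) → -iri → *gepomairi*.
*liderkih*: final sound = /h/, a voiceless consonant → -pa → *liderkihpa*.
*meseb*: final sound = /b/, a voiced consonant → -fuk → *mesebfuk*.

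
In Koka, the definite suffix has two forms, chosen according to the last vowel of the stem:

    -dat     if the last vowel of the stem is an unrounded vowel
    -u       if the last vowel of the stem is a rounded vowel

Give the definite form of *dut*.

*dut*: last vowel = /u/, a rounded vowel → -u → *dutu*.

dutu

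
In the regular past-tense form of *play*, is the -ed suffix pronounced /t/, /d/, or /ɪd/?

The stem *play* ends in a voiced sound other than /d/.
The -ed suffix is realized as /ɪd/ after /t, d/; as /t/ after other voiceless consonants; and as /d/ after other voiced sounds.
So -ed on *play* is pronounced /d/.

/d/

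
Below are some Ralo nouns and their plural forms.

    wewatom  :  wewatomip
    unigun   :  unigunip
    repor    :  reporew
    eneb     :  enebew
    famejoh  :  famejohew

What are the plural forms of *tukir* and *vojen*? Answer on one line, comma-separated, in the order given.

The suffix is conditioned by the final consonant: -ip when the stem ends in a nasal (*wewatom*, *unigun*); -ew when the stem ends in a non-nasal consonant (*repor*, *eneb*, *famejoh*).
The final consonant of *tukir* is /r/, which is non-nasal, so the suffix is -ew, giving *tukirew*.
*vojen* — final consonant /n/ (a nasal) → -ip → *vojenip*.

tukirew, vojenip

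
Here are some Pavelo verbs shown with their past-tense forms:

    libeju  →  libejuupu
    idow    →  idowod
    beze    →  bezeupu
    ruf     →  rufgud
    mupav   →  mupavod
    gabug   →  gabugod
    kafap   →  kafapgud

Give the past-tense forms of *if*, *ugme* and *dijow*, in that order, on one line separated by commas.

Looking at the final sound of each stem: -gud when the stem ends in a voiceless consonant (*ruf*, *kafap*); -od when the stem ends in a voiced consonant (*idow*, *mupav*, *gabug*); -upu when the stem ends in a vowel (*libeju*, *beze*).
The final sound of *if* is /f/, which is a voiceless consonant, so the suffix is -gud, giving *ifgud*.
*ugme* — final sound /e/ (a vowel) → -upu → *ugmeupu*.
Since the final sound of *dijow* is /w/ (a voiced consonant), it takes -od, giving *dijowod*.

ifgud, ugmeupu, dijowod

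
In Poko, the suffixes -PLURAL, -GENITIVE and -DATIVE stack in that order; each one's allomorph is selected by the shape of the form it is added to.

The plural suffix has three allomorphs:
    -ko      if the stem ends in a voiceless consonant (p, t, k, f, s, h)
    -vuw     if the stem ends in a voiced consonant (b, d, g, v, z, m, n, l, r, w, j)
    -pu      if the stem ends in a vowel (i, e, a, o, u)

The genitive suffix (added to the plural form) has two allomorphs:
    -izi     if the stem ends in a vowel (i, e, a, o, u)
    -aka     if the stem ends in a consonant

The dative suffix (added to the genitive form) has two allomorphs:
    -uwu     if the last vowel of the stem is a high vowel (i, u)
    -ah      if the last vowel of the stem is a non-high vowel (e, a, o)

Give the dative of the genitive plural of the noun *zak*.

zakkoiziuwu

Since the final sound of *zak* is /k/ (a voiceless consonant), it takes -ko, giving *zakko*.
The final sound of the plural form *zakko* is /o/, which is a vowel, so the genitive suffix is -izi, giving *zakkoizi*.
The last vowel of the genitive form *zakkoizi* is /i/, which is a high vowel, so the dative suffix is -uwu, giving *zakkoiziuwu*.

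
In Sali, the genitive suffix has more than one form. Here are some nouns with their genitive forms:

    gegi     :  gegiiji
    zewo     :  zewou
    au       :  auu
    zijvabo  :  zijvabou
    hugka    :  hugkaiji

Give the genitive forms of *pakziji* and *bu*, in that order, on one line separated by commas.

The pattern is rounding harmony: -u when the last vowel of the stem is a rounded vowel (*zewo*, *au*, *zijvabo*); -iji when the last vowel of the stem is an unrounded vowel (*gegi*, *hugka*).
Since the last vowel of *pakziji* is /i/ (an unrounded vowel), it takes -iji, giving *pakzijiiji*.
The last vowel of *bu* is /u/, which is a rounded vowel, so the suffix is -u, giving *buu*.

pakzijiiji, buu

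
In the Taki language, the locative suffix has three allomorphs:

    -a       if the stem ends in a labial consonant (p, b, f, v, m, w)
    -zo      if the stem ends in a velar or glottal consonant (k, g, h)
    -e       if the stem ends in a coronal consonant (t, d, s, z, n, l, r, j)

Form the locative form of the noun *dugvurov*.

Since the final consonant of *dugvurov* is /v/ (labial), it takes -a, giving *dugvurova*.

dugvurova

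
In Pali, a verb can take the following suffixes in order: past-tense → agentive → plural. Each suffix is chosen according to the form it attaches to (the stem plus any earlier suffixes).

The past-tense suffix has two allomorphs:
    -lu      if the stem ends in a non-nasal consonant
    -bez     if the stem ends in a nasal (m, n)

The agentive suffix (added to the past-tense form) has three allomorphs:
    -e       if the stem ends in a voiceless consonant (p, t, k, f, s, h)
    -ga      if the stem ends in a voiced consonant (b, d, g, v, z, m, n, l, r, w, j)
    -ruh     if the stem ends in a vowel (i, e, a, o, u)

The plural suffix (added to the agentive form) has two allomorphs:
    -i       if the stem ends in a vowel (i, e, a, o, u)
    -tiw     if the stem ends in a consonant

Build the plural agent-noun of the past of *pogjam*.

Since the final consonant of *pogjam* is /m/ (a nasal), it takes -bez, giving *pogjambez*.
The final sound of the past-tense form *pogjambez* is /z/, which is a voiced consonant, so the agentive suffix is -ga, giving *pogjambezga*.
The agentive form *pogjambezga*: final sound = /a/, a vowel → -i → *pogjambezgai*.

pogjambezgai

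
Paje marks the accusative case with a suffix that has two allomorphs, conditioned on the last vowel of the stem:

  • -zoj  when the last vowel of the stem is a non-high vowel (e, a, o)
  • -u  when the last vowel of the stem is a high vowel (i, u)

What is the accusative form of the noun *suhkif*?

*suhkif* — last vowel /i/ (a high vowel) → -u → *suhkifu*.

suhkifu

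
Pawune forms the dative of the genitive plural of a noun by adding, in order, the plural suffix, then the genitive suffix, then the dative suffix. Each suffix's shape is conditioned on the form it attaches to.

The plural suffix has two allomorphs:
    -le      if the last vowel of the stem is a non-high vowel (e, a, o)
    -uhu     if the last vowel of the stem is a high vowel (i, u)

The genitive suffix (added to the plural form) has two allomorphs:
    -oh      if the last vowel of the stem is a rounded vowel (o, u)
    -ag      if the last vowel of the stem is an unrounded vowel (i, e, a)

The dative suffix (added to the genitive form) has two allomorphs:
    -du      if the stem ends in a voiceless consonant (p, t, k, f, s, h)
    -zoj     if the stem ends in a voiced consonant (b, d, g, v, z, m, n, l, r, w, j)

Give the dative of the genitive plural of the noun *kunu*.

The last vowel of *kunu* is /u/, which is a high vowel, so the plural suffix is -uhu, giving *kunuuhu*.
The last vowel of the plural form *kunuuhu* is /u/, which is a rounded vowel, so the genitive suffix is -oh, giving *kunuuhuoh*.
The genitive form *kunuuhuoh* — final consonant /h/ (voiceless) → -du → *kunuuhuohdu*.

kunuuhuohdu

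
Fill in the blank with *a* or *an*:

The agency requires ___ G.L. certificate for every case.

The indefinite article is chosen by the initial *sound* of the following word, not its spelling.
The initialism *G.L.* is read letter by letter; the first letter, G, is pronounced /dʒiː/, which begins with a consonant sound.
So the article is *a*: The agency requires a G.L. certificate for every case.

a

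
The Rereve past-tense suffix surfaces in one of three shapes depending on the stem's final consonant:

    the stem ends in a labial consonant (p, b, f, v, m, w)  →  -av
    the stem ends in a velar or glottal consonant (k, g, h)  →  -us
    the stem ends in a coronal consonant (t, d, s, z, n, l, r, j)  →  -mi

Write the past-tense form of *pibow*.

Since the final consonant of *pibow* is /w/ (labial), it takes -av, giving *pibowav*.

pibowav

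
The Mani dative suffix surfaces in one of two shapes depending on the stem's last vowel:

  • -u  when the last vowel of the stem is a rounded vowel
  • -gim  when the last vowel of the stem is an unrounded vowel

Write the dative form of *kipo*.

Since the last vowel of *kipo* is /o/ (a rounded vowel), it takes -u, giving *kipou*.

kipou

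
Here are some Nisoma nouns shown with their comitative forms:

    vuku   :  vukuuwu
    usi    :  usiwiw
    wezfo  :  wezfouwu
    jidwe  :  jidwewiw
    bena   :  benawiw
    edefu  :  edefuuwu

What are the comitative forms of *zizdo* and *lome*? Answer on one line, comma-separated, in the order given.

zizdouwu, lomewiw

Looking at the last vowel of each stem: -uwu when the last vowel of the stem is a rounded vowel (*vuku*, *wezfo*, *edefu*); -wiw when the last vowel of the stem is an unrounded vowel (*usi*, *jidwe*, *bena*).
The last vowel of *zizdo* is /o/, which is a rounded vowel, so the suffix is -uwu, giving *zizdouwu*.
Since the last vowel of *lome* is /e/ (an unrounded vowel), it takes -wiw, giving *lomewiw*.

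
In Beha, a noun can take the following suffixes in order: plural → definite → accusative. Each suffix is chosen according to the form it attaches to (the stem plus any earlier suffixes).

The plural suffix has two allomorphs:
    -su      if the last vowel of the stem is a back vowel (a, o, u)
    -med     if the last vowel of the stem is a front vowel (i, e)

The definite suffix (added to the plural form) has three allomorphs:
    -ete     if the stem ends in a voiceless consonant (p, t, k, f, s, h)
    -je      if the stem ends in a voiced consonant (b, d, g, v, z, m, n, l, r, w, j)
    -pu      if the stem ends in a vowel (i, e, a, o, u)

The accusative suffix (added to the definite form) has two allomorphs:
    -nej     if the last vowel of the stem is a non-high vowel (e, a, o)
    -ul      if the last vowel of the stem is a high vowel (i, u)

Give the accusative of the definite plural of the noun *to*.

Since the last vowel of *to* is /o/ (a back vowel), it takes -su, giving *tosu*.
The plural form *tosu*: final sound = /u/, a vowel → -pu → *tosupu*.
The last vowel of the definite form *tosupu* is /u/, which is a high vowel, so the accusative suffix is -ul, giving *tosupuul*.

tosupuul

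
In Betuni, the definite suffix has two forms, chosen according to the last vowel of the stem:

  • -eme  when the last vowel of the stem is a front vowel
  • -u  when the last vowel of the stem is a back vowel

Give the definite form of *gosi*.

Since the last vowel of *gosi* is /i/ (a front vowel), it takes -eme, giving *gosieme*.

gosieme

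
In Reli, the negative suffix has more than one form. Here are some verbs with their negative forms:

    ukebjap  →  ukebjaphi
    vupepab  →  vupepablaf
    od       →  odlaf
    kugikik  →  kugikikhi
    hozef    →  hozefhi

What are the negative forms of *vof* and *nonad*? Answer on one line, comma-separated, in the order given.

The alternation tracks the final consonant of the stem — -hi when the stem ends in a voiceless consonant (*ukebjap*, *kugikik*, *hozef*); -laf when the stem ends in a voiced consonant (*vupepab*, *od*).
*vof*: final consonant = /f/, voiceless → -hi → *vofhi*.
Since the final consonant of *nonad* is /d/ (voiced), it takes -laf, giving *nonadlaf*.

vofhi, nonadlaf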